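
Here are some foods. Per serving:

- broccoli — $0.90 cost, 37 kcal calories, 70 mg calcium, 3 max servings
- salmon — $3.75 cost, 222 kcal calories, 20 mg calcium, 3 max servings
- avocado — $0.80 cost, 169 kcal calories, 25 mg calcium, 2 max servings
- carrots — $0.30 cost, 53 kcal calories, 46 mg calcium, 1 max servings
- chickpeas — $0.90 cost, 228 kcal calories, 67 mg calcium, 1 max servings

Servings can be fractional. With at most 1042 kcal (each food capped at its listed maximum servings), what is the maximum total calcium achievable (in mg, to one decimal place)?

401.1 mg

Calcium per kcal: broccoli 1.892, carrots 0.8679, chickpeas 0.2939, avocado 0.1479, salmon 0.09009.
Take 3 servings of broccoli: uses 111 kcal, +210.0 mg calcium (running total 210.0 mg).
Take 1 serving of carrots: uses 53 kcal, +46.0 mg calcium (running total 256.0 mg).
Take 1 serving of chickpeas: uses 228 kcal, +67.0 mg calcium (running total 323.0 mg).
Take 2 servings of avocado: uses 338 kcal, +50.0 mg calcium (running total 373.0 mg).
Take 1.405 servings of salmon: uses 312 kcal, +28.1 mg calcium (running total 401.1 mg).
Filling greedily by calcium-per-kcal is optimal for one linear limit, giving 401.1 mg.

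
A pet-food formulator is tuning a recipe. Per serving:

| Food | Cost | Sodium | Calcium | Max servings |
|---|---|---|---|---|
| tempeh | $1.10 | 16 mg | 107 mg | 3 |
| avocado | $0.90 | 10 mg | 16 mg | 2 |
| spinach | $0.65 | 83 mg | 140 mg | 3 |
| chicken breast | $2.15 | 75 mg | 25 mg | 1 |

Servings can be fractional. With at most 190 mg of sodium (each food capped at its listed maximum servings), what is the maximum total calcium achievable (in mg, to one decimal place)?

Calcium per mg sodium: tempeh 6.688, spinach 1.687, avocado 1.6, chicken breast 0.3333.
Take 3 servings of tempeh: uses 48 mg sodium, +321.0 mg calcium (running total 321.0 mg).
Take 1.711 servings of spinach: uses 142 mg sodium, +239.5 mg calcium (running total 560.5 mg).
Greedy by best ratio exhausts the sodium allowance optimally: 560.5 mg.

560.5 mg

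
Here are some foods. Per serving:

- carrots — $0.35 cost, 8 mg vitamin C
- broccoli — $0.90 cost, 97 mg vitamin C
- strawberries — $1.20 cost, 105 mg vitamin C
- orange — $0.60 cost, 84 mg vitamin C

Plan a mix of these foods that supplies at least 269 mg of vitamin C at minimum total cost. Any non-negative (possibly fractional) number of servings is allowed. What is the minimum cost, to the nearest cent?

$1.92

Cost per mg of vitamin C: orange $0.0071, broccoli $0.0093, strawberries $0.0114, carrots $0.0437.
With no serving limits, use only orange: 269 mg / 84 mg = 3.202 servings × $0.60 = $1.92.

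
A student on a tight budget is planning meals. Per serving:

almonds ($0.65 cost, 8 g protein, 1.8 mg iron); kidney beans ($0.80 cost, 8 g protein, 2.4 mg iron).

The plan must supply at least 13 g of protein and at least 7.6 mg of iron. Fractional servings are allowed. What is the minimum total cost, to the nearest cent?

$2.53

For a min-cost LP with two ≥-constraints, a basic feasible solution has at most two positive variables.
almonds only: max(13/8, 7.6/1.8) = 4.222 servings → $2.74.
kidney beans only: max(13/8, 7.6/2.4) = 3.167 servings → $2.53.
almonds + kidney beans: intersection lies outside the first quadrant.
Cheapest feasible corner: $2.53.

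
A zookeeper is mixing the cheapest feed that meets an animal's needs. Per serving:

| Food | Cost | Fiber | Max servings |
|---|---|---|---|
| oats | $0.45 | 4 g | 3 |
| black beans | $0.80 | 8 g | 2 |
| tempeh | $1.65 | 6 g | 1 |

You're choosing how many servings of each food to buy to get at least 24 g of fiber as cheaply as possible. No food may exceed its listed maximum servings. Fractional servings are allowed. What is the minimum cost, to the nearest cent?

Cost per g of fiber: black beans $0.1000, oats $0.1125, tempeh $0.2750.
Take 2 servings of black beans: +16.0 g fiber for $1.60 (total $1.60, still need 8.0 g).
Take 2 servings of oats: +8.0 g fiber for $0.90 (total $2.50, still need 0.0 g).
Greedy by cheapest-per-g is optimal for a single linear constraint, so the minimum cost is $2.50.

$2.50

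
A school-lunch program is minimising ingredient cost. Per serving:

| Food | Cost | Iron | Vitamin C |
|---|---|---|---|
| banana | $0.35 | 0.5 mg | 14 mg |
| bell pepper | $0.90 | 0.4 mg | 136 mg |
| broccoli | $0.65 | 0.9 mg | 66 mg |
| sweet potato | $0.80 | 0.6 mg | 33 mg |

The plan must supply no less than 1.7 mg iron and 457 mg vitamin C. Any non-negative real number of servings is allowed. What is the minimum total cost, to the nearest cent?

$3.13

At the optimum either one food covers both requirements or two foods hit both targets exactly; no other combination can be cheaper.
banana only: max(1.7/0.5, 457/14) = 32.64 servings → $11.43.
bell pepper only: max(1.7/0.4, 457/136) = 4.25 servings → $3.83.
broccoli only: max(1.7/0.9, 457/66) = 6.924 servings → $4.50.
sweet potato only: max(1.7/0.6, 457/33) = 13.85 servings → $11.08.
banana + bell pepper with both tight: 0.7756 servings and 3.28 servings → $3.22.
banana + broccoli: the both-tight solution has a negative serving — not a feasible corner.
banana + sweet potato: the both-tight solution has a negative serving — not a feasible corner.
bell pepper + broccoli with both tight: 3.116 servings and 0.5042 servings → $3.13.
bell pepper + sweet potato with both tight: 3.189 servings and 0.7076 servings → $3.44.
broccoli + sweet potato: the both-tight solution has a negative serving — not a feasible corner.
The minimum over all feasible corners is $3.13.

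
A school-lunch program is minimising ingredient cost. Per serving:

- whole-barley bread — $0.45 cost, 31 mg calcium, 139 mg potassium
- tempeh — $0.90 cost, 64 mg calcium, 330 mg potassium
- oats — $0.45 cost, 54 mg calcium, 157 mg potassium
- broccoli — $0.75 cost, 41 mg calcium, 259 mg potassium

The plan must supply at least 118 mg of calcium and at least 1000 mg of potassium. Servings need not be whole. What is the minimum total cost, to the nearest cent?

$2.73

A basic optimal solution has at most two foods positive. Try each food alone and each pair with both targets met exactly.
whole-barley bread only: max(118/31, 1000/139) = 7.194 servings → $3.24.
tempeh only: max(118/64, 1000/330) = 3.03 servings → $2.73.
oats only: max(118/54, 1000/157) = 6.369 servings → $2.87.
broccoli only: max(118/41, 1000/259) = 3.861 servings → $2.90.
whole-barley bread + tempeh: the both-tight solution has a negative serving — not a feasible corner.
whole-barley bread + oats: the both-tight solution has a negative serving — not a feasible corner.
whole-barley bread + broccoli: the both-tight solution has a negative serving — not a feasible corner.
tempeh + oats: the both-tight solution has a negative serving — not a feasible corner.
tempeh + broccoli: intersection lies outside the first quadrant.
oats + broccoli: the both-tight solution has a negative serving — not a feasible corner.
Cheapest feasible corner: $2.73.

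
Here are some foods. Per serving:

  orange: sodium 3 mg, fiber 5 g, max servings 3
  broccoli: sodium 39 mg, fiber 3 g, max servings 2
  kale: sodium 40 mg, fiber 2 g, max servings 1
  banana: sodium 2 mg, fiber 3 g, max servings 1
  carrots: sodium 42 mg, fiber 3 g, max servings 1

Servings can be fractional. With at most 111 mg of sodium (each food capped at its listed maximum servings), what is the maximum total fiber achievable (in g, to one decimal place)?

Fiber per mg sodium: orange 1.667, banana 1.5, broccoli 0.07692, carrots 0.07143, kale 0.05.
Take 3 servings of orange: uses 9 mg sodium, +15.0 g fiber (running total 15.0 g).
Take 1 serving of banana: uses 2 mg sodium, +3.0 g fiber (running total 18.0 g).
Take 2 servings of broccoli: uses 78 mg sodium, +6.0 g fiber (running total 24.0 g).
Take 0.5238 servings of carrots: uses 22 mg sodium, +1.6 g fiber (running total 25.6 g).
Greedy by best ratio exhausts the sodium allowance optimally: 25.6 g.

25.6 g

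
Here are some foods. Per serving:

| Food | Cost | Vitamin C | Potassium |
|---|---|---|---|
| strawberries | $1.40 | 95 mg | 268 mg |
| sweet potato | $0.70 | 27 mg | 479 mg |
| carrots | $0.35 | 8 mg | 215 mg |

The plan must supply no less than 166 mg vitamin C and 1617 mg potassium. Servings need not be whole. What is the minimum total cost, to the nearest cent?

strawberries only: max(166/95, 1617/268) = 6.034 servings → $8.45.
sweet potato only: max(166/27, 1617/479) = 6.148 servings → $4.30.
carrots only: max(166/8, 1617/215) = 20.75 servings → $7.26.
strawberries + sweet potato with both tight: 0.9369 servings and 2.852 servings → $3.31.
strawberries + carrots with both tight: 1.245 servings and 5.969 servings → $3.83.
sweet potato + carrots: intersection lies outside the first quadrant.
So the least-cost plan costs $3.31.

$3.31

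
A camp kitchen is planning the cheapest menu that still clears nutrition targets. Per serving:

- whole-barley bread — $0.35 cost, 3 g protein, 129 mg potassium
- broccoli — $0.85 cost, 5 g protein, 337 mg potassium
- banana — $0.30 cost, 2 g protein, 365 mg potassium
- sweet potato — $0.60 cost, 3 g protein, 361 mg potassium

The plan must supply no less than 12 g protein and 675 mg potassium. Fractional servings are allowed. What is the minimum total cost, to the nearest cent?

$1.44

For a min-cost LP with two ≥-constraints, a basic feasible solution has at most two positive variables.
whole-barley bread only: max(12/3, 675/129) = 5.233 servings → $1.83.
broccoli only: max(12/5, 675/337) = 2.4 servings → $2.04.
banana only: max(12/2, 675/365) = 6 servings → $1.80.
sweet potato only: max(12/3, 675/361) = 4 servings → $2.40.
whole-barley bread + broccoli with both tight: 1.828 servings and 1.303 servings → $1.75.
whole-barley bread + banana with both tight: 3.62 servings and 0.5699 servings → $1.44.
whole-barley bread + sweet potato with both tight: 3.315 servings and 0.6853 servings → $1.57.
broccoli + banana with both targets exact would need a negative amount; discard.
broccoli + sweet potato with both targets exact would need a negative amount; discard.
banana + sweet potato: intersection lies outside the first quadrant.
Cheapest feasible corner: $1.44.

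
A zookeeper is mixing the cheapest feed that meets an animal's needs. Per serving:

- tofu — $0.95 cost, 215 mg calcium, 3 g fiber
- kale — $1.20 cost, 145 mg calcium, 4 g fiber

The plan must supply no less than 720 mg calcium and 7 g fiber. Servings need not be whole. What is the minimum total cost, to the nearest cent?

Check every corner: each single food scaled to meet both minima, and each pair solved so both constraints bind.
tofu only: max(720/215, 7/3) = 3.349 servings → $3.18.
kale only: max(720/145, 7/4) = 4.966 servings → $5.96.
tofu + kale: the both-tight solution has a negative serving — not a feasible corner.
Cheapest feasible corner: $3.18.

$3.18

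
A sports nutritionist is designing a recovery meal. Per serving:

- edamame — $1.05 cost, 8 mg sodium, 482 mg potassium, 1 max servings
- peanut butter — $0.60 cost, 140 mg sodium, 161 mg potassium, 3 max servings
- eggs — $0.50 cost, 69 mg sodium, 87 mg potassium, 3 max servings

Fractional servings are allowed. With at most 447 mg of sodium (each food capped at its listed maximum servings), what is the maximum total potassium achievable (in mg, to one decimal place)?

Potassium per mg sodium: edamame 60.25, eggs 1.261, peanut butter 1.15.
Take 1 serving of edamame: uses 8 mg sodium, +482.0 mg potassium (running total 482.0 mg).
Take 3 servings of eggs: uses 207 mg sodium, +261.0 mg potassium (running total 743.0 mg).
Take 1.657 servings of peanut butter: uses 232 mg sodium, +266.8 mg potassium (running total 1009.8 mg).
Greedy by best ratio exhausts the sodium allowance optimally: 1009.8 mg.

1009.8 mg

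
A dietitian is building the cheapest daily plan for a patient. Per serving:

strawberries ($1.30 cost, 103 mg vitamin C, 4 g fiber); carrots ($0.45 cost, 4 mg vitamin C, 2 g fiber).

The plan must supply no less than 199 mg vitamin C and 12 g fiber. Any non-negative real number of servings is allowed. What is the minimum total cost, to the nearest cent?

$3.44

strawberries only: max(199/103, 12/4) = 3 servings → $3.90.
carrots only: max(199/4, 12/2) = 49.75 servings → $22.39.
strawberries + carrots with both tight: 1.842 servings and 2.316 servings → $3.44.
The minimum over all feasible corners is $3.44.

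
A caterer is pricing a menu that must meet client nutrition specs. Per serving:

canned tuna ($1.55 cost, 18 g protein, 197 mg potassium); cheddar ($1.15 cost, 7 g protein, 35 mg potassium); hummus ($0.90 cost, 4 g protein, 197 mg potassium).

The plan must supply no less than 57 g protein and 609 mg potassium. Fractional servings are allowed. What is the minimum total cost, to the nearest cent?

$4.91

The cheapest plan sits at a corner of the feasible region — with two constraints it uses at most two foods.
canned tuna only: max(57/18, 609/197) = 3.167 servings → $4.91.
cheddar only: max(57/7, 609/35) = 17.4 servings → $20.01.
hummus only: max(57/4, 609/197) = 14.25 servings → $12.82.
canned tuna + cheddar with both tight: 3.028 servings and 0.3565 servings → $5.10.
canned tuna + hummus: the both-tight solution has a negative serving — not a feasible corner.
cheddar + hummus with both tight: 7.097 servings and 1.831 servings → $9.81.
So the least-cost plan costs $4.91.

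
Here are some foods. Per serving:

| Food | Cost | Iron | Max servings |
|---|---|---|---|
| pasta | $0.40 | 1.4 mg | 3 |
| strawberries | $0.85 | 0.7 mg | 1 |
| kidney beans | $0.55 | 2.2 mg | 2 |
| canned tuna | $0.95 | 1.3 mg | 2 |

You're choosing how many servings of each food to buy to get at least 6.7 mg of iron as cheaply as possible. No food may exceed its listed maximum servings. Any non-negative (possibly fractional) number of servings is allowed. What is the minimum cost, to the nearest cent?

$1.76

Cost per mg of iron: kidney beans $0.2500, pasta $0.2857, canned tuna $0.7308, strawberries $1.2143.
Take 2 servings of kidney beans: +4.4 mg iron for $1.10 (total $1.10, still need 2.3 mg).
Take 1.643 servings of pasta: +2.3 mg iron for $0.66 (total $1.76, still need 0.0 mg).
Greedy by cheapest-per-mg is optimal for a single linear constraint, so the minimum cost is $1.76.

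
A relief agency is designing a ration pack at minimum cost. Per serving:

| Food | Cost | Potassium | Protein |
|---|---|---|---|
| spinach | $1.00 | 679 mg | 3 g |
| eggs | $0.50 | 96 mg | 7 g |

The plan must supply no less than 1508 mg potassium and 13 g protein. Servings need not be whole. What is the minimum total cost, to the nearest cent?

Minimising a linear cost over {potassium ≥ 1508, protein ≥ 13, servings ≥ 0} — the optimum is at a vertex, using one or two foods.
spinach only: max(1508/679, 13/3) = 4.333 servings → $4.33.
eggs only: max(1508/96, 13/7) = 15.71 servings → $7.85.
spinach + eggs with both tight: 2.085 servings and 0.9637 servings → $2.57.
Cheapest feasible corner: $2.57.

$2.57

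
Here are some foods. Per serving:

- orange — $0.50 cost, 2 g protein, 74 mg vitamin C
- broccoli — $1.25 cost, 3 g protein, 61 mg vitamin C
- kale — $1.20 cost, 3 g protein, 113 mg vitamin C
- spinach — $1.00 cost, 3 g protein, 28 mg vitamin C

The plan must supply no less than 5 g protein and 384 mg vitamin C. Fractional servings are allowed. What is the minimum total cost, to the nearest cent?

orange only: max(5/2, 384/74) = 5.189 servings → $2.59.
broccoli only: max(5/3, 384/61) = 6.295 servings → $7.87.
kale only: max(5/3, 384/113) = 3.398 servings → $4.08.
spinach only: max(5/3, 384/28) = 13.71 servings → $13.71.
orange + broccoli: intersection lies outside the first quadrant.
orange + kale: the both-tight solution has a negative serving — not a feasible corner.
orange + spinach: the both-tight solution has a negative serving — not a feasible corner.
broccoli + kale: the both-tight solution has a negative serving — not a feasible corner.
broccoli + spinach: intersection lies outside the first quadrant.
kale + spinach: intersection lies outside the first quadrant.
The minimum over all feasible corners is $2.59.

$2.59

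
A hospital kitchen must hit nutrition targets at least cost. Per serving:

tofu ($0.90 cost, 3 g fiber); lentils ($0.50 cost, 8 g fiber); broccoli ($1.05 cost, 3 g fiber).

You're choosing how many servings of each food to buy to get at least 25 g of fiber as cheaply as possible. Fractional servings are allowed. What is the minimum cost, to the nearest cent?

$1.56

Cost per g of fiber: lentils $0.0625, tofu $0.3000, broccoli $0.3500.
With no serving limits, use only lentils: 25 g / 8 g = 3.125 servings × $0.50 = $1.56.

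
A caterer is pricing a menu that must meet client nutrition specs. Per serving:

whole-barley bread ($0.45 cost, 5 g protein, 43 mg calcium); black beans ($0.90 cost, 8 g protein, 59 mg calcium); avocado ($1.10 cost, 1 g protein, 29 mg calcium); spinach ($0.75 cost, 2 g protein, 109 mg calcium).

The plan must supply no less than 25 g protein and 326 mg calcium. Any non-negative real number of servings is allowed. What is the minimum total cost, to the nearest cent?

Minimising a linear cost over {protein ≥ 25, calcium ≥ 326, servings ≥ 0} — the optimum is at a vertex, using one or two foods.
whole-barley bread only: max(25/5, 326/43) = 7.581 servings → $3.41.
black beans only: max(25/8, 326/59) = 5.525 servings → $4.97.
avocado only: max(25/1, 326/29) = 25 servings → $27.50.
spinach only: max(25/2, 326/109) = 12.5 servings → $9.38.
whole-barley bread + black beans: intersection lies outside the first quadrant.
whole-barley bread + avocado with both tight: 3.912 servings and 5.441 servings → $7.75.
whole-barley bread + spinach with both tight: 4.516 servings and 1.209 servings → $2.94.
black beans + avocado with both tight: 2.306 servings and 6.549 servings → $9.28.
black beans + spinach with both tight: 2.749 servings and 1.503 servings → $3.60.
avocado + spinach: intersection lies outside the first quadrant.
The minimum over all feasible corners is $2.94.

$2.94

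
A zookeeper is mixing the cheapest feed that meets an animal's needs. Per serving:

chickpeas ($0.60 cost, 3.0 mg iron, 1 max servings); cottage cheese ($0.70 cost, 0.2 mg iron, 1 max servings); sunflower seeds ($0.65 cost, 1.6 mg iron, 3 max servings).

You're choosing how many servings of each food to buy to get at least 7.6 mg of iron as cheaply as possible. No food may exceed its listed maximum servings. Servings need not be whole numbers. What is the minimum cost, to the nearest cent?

Cost per mg of iron: chickpeas $0.2000, sunflower seeds $0.4062, cottage cheese $3.5000.
Take 1 serving of chickpeas: +3.0 mg iron for $0.60 (total $0.60, still need 4.6 mg).
Take 2.875 servings of sunflower seeds: +4.6 mg iron for $1.87 (total $2.47, still need 0.0 mg).
Filling from the cheapest source first is optimal under one linear minimum: $2.47.

$2.47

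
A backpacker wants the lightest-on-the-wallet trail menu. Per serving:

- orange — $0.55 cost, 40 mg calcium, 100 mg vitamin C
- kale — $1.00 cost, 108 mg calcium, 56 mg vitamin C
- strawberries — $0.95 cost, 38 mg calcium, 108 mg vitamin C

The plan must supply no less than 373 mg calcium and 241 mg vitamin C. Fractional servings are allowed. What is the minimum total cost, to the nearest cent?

$3.56

Two binding constraints pin down two serving amounts, so the optimal mix uses at most two foods. The candidates are each food alone (scaled to the tighter of calcium/vitamin C) and each pair with both constraints tight.
orange only: max(373/40, 241/100) = 9.325 servings → $5.13.
kale only: max(373/108, 241/56) = 4.304 servings → $4.30.
strawberries only: max(373/38, 241/108) = 9.816 servings → $9.32.
orange + kale with both tight: 0.6005 servings and 3.231 servings → $3.56.
orange + strawberries: the both-tight solution has a negative serving — not a feasible corner.
kale + strawberries with both tight: 3.264 servings and 0.539 servings → $3.78.
The minimum over all feasible corners is $3.56.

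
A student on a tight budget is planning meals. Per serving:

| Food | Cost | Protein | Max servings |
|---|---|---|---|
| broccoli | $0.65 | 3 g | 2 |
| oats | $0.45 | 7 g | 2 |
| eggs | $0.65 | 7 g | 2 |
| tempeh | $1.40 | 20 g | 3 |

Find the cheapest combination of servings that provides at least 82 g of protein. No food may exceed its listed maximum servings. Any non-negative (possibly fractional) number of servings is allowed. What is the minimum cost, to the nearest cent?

$5.84

Cost per g of protein: oats $0.0643, tempeh $0.0700, eggs $0.0929, broccoli $0.2167.
Take 2 servings of oats: +14.0 g protein for $0.90 (total $0.90, still need 68.0 g).
Take 3 servings of tempeh: +60.0 g protein for $4.20 (total $5.10, still need 8.0 g).
Take 1.143 servings of eggs: +8.0 g protein for $0.74 (total $5.84, still need 0.0 g).
Greedy by cheapest-per-g is optimal for a single linear constraint, so the minimum cost is $5.84.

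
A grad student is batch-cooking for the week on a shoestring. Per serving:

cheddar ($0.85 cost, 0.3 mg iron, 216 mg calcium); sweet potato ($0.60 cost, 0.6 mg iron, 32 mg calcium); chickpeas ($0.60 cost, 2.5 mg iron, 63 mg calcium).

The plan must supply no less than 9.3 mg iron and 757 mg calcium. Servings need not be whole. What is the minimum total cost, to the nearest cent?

$4.18

A basic optimal solution has at most two foods positive. Try each food alone and each pair with both targets met exactly.
cheddar only: max(9.3/0.3, 757/216) = 31 servings → $26.35.
sweet potato only: max(9.3/0.6, 757/32) = 23.66 servings → $14.19.
chickpeas only: max(9.3/2.5, 757/63) = 12.02 servings → $7.21.
cheddar + sweet potato with both tight: 1.305 servings and 14.85 servings → $10.02.
cheddar + chickpeas with both tight: 2.507 servings and 3.419 servings → $4.18.
sweet potato + chickpeas: the both-tight solution has a negative serving — not a feasible corner.
Cheapest feasible corner: $4.18.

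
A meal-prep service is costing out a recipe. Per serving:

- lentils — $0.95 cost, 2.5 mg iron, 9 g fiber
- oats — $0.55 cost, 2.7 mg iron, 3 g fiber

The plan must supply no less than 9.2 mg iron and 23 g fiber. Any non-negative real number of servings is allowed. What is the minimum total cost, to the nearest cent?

An LP optimum is at a vertex; with two nutrient constraints at most two foods are used. Check each candidate.
lentils only: max(9.2/2.5, 23/9) = 3.68 servings → $3.50.
oats only: max(9.2/2.7, 23/3) = 7.667 servings → $4.22.
lentils + oats with both tight: 2.054 servings and 1.506 servings → $2.78.
The minimum over all feasible corners is $2.78.

$2.78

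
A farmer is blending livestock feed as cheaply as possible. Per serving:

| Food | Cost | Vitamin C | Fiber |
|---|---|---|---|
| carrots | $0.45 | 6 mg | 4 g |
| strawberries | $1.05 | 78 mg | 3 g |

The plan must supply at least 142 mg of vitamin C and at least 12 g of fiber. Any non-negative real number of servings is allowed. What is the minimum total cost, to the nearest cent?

carrots only: max(142/6, 12/4) = 23.67 servings → $10.65.
strawberries only: max(142/78, 12/3) = 4 servings → $4.20.
carrots + strawberries with both tight: 1.735 servings and 1.687 servings → $2.55.
So the least-cost plan costs $2.55.

$2.55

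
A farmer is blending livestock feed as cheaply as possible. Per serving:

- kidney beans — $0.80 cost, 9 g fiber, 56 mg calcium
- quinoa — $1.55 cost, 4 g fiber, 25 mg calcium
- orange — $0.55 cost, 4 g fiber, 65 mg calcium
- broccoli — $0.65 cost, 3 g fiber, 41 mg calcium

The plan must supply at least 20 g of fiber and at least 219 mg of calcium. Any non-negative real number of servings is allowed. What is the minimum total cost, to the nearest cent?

$2.24

With two linear requirements the optimum uses one or two foods; enumerate the corners.
kidney beans only: max(20/9, 219/56) = 3.911 servings → $3.13.
quinoa only: max(20/4, 219/25) = 8.76 servings → $13.58.
orange only: max(20/4, 219/65) = 5 servings → $2.75.
broccoli only: max(20/3, 219/41) = 6.667 servings → $4.33.
kidney beans + quinoa with both targets exact would need a negative amount; discard.
kidney beans + orange with both tight: 1.175 servings and 2.357 servings → $2.24.
kidney beans + broccoli with both tight: 0.8109 servings and 4.234 servings → $3.40.
quinoa + orange with both tight: 2.65 servings and 2.35 servings → $5.40.
quinoa + broccoli with both tight: 1.831 servings and 4.225 servings → $5.58.
orange + broccoli with both targets exact would need a negative amount; discard.
So the least-cost plan costs $2.24.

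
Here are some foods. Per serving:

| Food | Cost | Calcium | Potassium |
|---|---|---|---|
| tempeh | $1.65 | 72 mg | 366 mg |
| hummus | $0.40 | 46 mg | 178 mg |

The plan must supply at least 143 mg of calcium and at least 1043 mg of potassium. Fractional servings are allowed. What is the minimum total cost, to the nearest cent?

tempeh only: max(143/72, 1043/366) = 2.85 servings → $4.70.
hummus only: max(143/46, 1043/178) = 5.86 servings → $2.34.
tempeh + hummus with both targets exact would need a negative amount; discard.
So the least-cost plan costs $2.34.

$2.34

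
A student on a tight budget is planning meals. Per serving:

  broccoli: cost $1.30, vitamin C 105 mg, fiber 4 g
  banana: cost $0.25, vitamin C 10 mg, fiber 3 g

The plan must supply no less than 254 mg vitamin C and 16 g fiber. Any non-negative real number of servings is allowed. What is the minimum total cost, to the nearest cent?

Two binding constraints pin down two serving amounts, so the optimal mix uses at most two foods. The candidates are each food alone (scaled to the tighter of vitamin C/fiber) and each pair with both constraints tight.
broccoli only: max(254/105, 16/4) = 4 servings → $5.20.
banana only: max(254/10, 16/3) = 25.4 servings → $6.35.
broccoli + banana with both tight: 2.189 servings and 2.415 servings → $3.45.
Cheapest feasible corner: $3.45.

$3.45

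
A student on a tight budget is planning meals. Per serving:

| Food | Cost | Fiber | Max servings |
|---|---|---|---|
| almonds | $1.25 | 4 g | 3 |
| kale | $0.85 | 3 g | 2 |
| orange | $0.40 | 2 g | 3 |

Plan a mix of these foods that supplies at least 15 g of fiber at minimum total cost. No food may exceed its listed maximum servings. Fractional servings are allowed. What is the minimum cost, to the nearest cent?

Cost per g of fiber: orange $0.2000, kale $0.2833, almonds $0.3125.
Take 3 servings of orange: +6.0 g fiber for $1.20 (total $1.20, still need 9.0 g).
Take 2 servings of kale: +6.0 g fiber for $1.70 (total $2.90, still need 3.0 g).
Take 0.75 servings of almonds: +3.0 g fiber for $0.94 (total $3.84, still need 0.0 g).
Greedy by cheapest-per-g is optimal for a single linear constraint, so the minimum cost is $3.84.

$3.84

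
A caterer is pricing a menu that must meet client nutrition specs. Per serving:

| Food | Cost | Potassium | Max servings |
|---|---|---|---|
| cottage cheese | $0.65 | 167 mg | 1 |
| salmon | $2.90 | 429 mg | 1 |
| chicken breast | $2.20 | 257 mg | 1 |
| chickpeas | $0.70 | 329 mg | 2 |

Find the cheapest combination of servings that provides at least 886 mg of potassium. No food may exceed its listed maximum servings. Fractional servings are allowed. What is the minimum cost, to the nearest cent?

$2.46

Cost per mg of potassium: chickpeas $0.0021, cottage cheese $0.0039, salmon $0.0068, chicken breast $0.0086.
Take 2 servings of chickpeas: +658.0 mg potassium for $1.40 (total $1.40, still need 228.0 mg).
Take 1 serving of cottage cheese: +167.0 mg potassium for $0.65 (total $2.05, still need 61.0 mg).
Take 0.1422 servings of salmon: +61.0 mg potassium for $0.41 (total $2.46, still need 0.0 mg).
Filling from the cheapest source first is optimal under one linear minimum: $2.46.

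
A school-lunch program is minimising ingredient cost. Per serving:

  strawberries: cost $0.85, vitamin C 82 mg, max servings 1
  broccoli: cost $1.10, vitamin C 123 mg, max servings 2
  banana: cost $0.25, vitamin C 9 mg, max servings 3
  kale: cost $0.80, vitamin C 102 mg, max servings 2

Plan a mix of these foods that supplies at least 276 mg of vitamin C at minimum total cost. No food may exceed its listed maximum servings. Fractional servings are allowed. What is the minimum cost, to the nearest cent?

$2.24

Cost per mg of vitamin C: kale $0.0078, broccoli $0.0089, strawberries $0.0104, banana $0.0278.
Take 2 servings of kale: +204.0 mg vitamin C for $1.60 (total $1.60, still need 72.0 mg).
Take 0.5854 servings of broccoli: +72.0 mg vitamin C for $0.64 (total $2.24, still need 0.0 mg).
Greedy by cheapest-per-mg is optimal for a single linear constraint, so the minimum cost is $2.24.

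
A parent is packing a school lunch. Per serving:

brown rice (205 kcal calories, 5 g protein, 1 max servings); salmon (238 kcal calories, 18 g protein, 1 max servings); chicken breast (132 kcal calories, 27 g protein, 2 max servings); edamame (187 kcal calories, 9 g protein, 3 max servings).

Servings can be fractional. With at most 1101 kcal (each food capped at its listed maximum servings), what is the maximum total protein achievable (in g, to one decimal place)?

99.9 g

Protein per kcal: chicken breast 0.2045, salmon 0.07563, edamame 0.04813, brown rice 0.02439.
Take 2 servings of chicken breast: uses 264 kcal, +54.0 g protein (running total 54.0 g).
Take 1 serving of salmon: uses 238 kcal, +18.0 g protein (running total 72.0 g).
Take 3 servings of edamame: uses 561 kcal, +27.0 g protein (running total 99.0 g).
Take 0.1854 servings of brown rice: uses 38 kcal, +0.9 g protein (running total 99.9 g).
Greedy by best ratio exhausts the calories allowance optimally: 99.9 g.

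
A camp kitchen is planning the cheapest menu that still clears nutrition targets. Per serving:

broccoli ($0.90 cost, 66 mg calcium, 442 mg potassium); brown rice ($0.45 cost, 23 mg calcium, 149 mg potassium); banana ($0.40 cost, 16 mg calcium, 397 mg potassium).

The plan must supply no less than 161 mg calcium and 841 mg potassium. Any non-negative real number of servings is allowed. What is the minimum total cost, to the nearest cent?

$2.20

Two binding constraints pin down two serving amounts, so the optimal mix uses at most two foods. The candidates are each food alone (scaled to the tighter of calcium/potassium) and each pair with both constraints tight.
broccoli only: max(161/66, 841/442) = 2.439 servings → $2.20.
brown rice only: max(161/23, 841/149) = 7 servings → $3.15.
banana only: max(161/16, 841/397) = 10.06 servings → $4.03.
broccoli + brown rice with both targets exact would need a negative amount; discard.
broccoli + banana: the both-tight solution has a negative serving — not a feasible corner.
brown rice + banana: the both-tight solution has a negative serving — not a feasible corner.
So the least-cost plan costs $2.20.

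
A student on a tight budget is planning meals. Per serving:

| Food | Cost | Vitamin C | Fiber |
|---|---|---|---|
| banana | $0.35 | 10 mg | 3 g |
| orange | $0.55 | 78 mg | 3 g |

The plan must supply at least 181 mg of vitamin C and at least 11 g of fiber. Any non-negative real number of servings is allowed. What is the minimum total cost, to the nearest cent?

$1.71

For a min-cost LP with two ≥-constraints, a basic feasible solution has at most two positive variables.
banana only: max(181/10, 11/3) = 18.1 servings → $6.33.
orange only: max(181/78, 11/3) = 3.667 servings → $2.02.
banana + orange with both tight: 1.544 servings and 2.123 servings → $1.71.
Cheapest feasible corner: $1.71.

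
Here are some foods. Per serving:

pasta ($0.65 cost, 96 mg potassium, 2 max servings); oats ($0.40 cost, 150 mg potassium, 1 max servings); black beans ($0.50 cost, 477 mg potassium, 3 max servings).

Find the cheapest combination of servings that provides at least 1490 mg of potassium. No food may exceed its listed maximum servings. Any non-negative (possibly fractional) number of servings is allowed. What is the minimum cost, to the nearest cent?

Cost per mg of potassium: black beans $0.0010, oats $0.0027, pasta $0.0068.
Take 3 servings of black beans: +1431.0 mg potassium for $1.50 (total $1.50, still need 59.0 mg).
Take 0.3933 servings of oats: +59.0 mg potassium for $0.16 (total $1.66, still need 0.0 mg).
Greedy by cheapest-per-mg is optimal for a single linear constraint, so the minimum cost is $1.66.

$1.66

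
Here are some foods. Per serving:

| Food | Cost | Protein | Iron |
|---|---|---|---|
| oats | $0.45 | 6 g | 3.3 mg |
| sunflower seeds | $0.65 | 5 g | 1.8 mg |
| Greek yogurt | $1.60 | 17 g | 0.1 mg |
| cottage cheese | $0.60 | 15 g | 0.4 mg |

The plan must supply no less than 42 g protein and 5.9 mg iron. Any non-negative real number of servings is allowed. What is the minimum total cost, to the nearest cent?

$2.00

Minimising a linear cost over {protein ≥ 42, iron ≥ 5.9, servings ≥ 0} — the optimum is at a vertex, using one or two foods.
oats only: max(42/6, 5.9/3.3) = 7 servings → $3.15.
sunflower seeds only: max(42/5, 5.9/1.8) = 8.4 servings → $5.46.
Greek yogurt only: max(42/17, 5.9/0.1) = 59 servings → $94.40.
cottage cheese only: max(42/15, 5.9/0.4) = 14.75 servings → $8.85.
oats + sunflower seeds with both targets exact would need a negative amount; discard.
oats + Greek yogurt with both tight: 1.732 servings and 1.859 servings → $3.75.
oats + cottage cheese with both tight: 1.522 servings and 2.191 servings → $2.00.
sunflower seeds + Greek yogurt with both tight: 3.193 servings and 1.532 servings → $4.53.
sunflower seeds + cottage cheese with both tight: 2.868 servings and 1.844 servings → $2.97.
Greek yogurt + cottage cheese with both targets exact would need a negative amount; discard.
So the least-cost plan costs $2.00.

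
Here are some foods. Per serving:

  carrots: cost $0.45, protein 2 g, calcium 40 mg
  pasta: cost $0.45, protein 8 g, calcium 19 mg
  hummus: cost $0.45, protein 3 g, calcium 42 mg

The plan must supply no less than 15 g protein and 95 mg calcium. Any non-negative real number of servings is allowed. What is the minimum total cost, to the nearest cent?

This is a tiny linear program; its minimum lies at a vertex of the feasible set. List the vertices and price them.
carrots only: max(15/2, 95/40) = 7.5 servings → $3.38.
pasta only: max(15/8, 95/19) = 5 servings → $2.25.
hummus only: max(15/3, 95/42) = 5 servings → $2.25.
carrots + pasta with both tight: 1.684 servings and 1.454 servings → $1.41.
carrots + hummus with both targets exact would need a negative amount; discard.
pasta + hummus with both tight: 1.237 servings and 1.703 servings → $1.32.
So the least-cost plan costs $1.32.

$1.32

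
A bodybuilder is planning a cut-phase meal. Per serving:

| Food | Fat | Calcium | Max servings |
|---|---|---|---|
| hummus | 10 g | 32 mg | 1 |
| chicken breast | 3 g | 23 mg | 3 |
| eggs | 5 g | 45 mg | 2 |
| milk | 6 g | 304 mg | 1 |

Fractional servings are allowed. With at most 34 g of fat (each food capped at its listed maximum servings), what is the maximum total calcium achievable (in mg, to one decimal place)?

Calcium per g fat: milk 50.67, eggs 9, chicken breast 7.667, hummus 3.2.
Take 1 serving of milk: uses 6 g fat, +304.0 mg calcium (running total 304.0 mg).
Take 2 servings of eggs: uses 10 g fat, +90.0 mg calcium (running total 394.0 mg).
Take 3 servings of chicken breast: uses 9 g fat, +69.0 mg calcium (running total 463.0 mg).
Take 0.9 servings of hummus: uses 9 g fat, +28.8 mg calcium (running total 491.8 mg).
Greedy by best ratio exhausts the fat allowance optimally: 491.8 mg.

491.8 mg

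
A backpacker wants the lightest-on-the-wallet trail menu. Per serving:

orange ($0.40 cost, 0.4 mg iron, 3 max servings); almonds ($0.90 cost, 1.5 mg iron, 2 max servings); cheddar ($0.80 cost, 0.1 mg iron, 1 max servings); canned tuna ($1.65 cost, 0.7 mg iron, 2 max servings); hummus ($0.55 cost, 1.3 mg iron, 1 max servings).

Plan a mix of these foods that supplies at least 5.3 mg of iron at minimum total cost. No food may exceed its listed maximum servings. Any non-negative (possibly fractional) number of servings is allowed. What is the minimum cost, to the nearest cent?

Cost per mg of iron: hummus $0.4231, almonds $0.6000, orange $1.0000, canned tuna $2.3571, cheddar $8.0000.
Take 1 serving of hummus: +1.3 mg iron for $0.55 (total $0.55, still need 4.0 mg).
Take 2 servings of almonds: +3.0 mg iron for $1.80 (total $2.35, still need 1.0 mg).
Take 2.5 servings of orange: +1.0 mg iron for $1.00 (total $3.35, still need 0.0 mg).
Filling from the cheapest source first is optimal under one linear minimum: $3.35.

$3.35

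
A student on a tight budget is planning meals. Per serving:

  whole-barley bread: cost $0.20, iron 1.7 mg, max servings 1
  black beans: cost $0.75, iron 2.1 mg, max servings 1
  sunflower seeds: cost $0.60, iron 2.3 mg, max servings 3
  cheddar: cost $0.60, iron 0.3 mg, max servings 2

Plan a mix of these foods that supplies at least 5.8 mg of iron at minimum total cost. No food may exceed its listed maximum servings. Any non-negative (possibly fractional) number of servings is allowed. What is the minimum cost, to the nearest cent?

Cost per mg of iron: whole-barley bread $0.1176, sunflower seeds $0.2609, black beans $0.3571, cheddar $2.0000.
Take 1 serving of whole-barley bread: +1.7 mg iron for $0.20 (total $0.20, still need 4.1 mg).
Take 1.783 servings of sunflower seeds: +4.1 mg iron for $1.07 (total $1.27, still need 0.0 mg).
Greedy by cheapest-per-mg is optimal for a single linear constraint, so the minimum cost is $1.27.

$1.27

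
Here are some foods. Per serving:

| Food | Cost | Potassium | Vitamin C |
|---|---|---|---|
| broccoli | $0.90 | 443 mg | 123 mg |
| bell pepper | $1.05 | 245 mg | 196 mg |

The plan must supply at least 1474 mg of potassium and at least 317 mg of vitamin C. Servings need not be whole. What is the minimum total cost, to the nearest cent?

A basic optimal solution has at most two foods positive. Try each food alone and each pair with both targets met exactly.
broccoli only: max(1474/443, 317/123) = 3.327 servings → $2.99.
bell pepper only: max(1474/245, 317/196) = 6.016 servings → $6.32.
broccoli + bell pepper: intersection lies outside the first quadrant.
So the least-cost plan costs $2.99.

$2.99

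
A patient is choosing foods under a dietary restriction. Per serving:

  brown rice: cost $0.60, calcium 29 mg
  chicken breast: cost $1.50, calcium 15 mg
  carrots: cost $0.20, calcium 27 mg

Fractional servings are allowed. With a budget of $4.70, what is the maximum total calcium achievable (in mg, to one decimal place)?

634.5 mg

Calcium per dollar: carrots 135, brown rice 48.33, chicken breast 10.
With no serving limits, spend the whole cost allowance on carrots: $4.70 / $0.20 × 27 mg = 634.5 mg.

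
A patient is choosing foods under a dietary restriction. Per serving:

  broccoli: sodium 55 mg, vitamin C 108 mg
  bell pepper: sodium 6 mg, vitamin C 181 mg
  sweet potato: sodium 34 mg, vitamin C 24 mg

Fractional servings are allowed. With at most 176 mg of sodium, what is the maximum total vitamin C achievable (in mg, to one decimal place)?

5309.3 mg

Vitamin C per mg sodium: bell pepper 30.17, broccoli 1.964, sweet potato 0.7059.
With no serving limits, spend the whole sodium allowance on bell pepper: 176 mg / 6 mg × 181 mg = 5309.3 mg.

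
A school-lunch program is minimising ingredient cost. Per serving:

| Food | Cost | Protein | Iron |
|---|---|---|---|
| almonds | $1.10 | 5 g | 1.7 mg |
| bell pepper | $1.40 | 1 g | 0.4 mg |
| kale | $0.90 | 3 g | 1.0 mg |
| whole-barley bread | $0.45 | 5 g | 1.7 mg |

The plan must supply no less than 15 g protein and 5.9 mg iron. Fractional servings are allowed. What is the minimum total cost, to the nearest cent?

$1.56

At the optimum either one food covers both requirements or two foods hit both targets exactly; no other combination can be cheaper.
almonds only: max(15/5, 5.9/1.7) = 3.471 servings → $3.82.
bell pepper only: max(15/1, 5.9/0.4) = 15 servings → $21.00.
kale only: max(15/3, 5.9/1.0) = 5.9 servings → $5.31.
whole-barley bread only: max(15/5, 5.9/1.7) = 3.471 servings → $1.56.
almonds + bell pepper with both tight: 0.3333 servings and 13.33 servings → $19.03.
almonds + kale with both targets exact would need a negative amount; discard.
almonds + whole-barley bread (both tight): parallel constraints — no distinct corner.
bell pepper + kale with both tight: 13.5 servings and 0.5 servings → $19.35.
bell pepper + whole-barley bread with both tight: 13.33 servings and 0.3333 servings → $18.82.
kale + whole-barley bread with both targets exact would need a negative amount; discard.
The minimum over all feasible corners is $1.56.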